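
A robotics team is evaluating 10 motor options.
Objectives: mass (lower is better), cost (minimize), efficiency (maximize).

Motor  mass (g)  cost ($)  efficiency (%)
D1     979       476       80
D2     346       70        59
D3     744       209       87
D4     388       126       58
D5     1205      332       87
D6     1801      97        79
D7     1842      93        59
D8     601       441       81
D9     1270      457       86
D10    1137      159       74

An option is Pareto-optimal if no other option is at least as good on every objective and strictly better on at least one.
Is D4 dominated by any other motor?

D2 vs D4: mass 346≤388, cost 70≤126, efficiency 59≥58 — D2 is at least as good on every objective and strictly better on at least one, so D2 dominates D4.

Yes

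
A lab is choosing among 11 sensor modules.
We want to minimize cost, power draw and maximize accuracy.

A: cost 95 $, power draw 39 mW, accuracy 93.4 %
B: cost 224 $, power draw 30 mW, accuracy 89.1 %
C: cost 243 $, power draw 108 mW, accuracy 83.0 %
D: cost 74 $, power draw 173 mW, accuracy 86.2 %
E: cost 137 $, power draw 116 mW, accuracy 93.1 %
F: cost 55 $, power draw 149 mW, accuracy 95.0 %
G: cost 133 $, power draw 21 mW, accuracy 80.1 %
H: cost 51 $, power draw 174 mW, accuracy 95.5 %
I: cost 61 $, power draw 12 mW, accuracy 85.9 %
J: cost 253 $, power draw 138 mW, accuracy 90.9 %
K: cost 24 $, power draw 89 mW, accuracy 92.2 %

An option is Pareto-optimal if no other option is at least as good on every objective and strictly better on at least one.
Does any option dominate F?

A: worse on cost (95 vs 55).
B: worse on cost (224 vs 55).
C: worse on cost (243 vs 55).
D: worse on cost (74 vs 55).
E: worse on cost (137 vs 55).
G: worse on cost (133 vs 55).
H: worse on power draw (174 vs 149).
I: worse on cost (61 vs 55).
J: worse on cost (253 vs 55).
K: worse on accuracy (92.2 vs 95.0).
No option is at least as good as F on every objective and strictly better on one.

No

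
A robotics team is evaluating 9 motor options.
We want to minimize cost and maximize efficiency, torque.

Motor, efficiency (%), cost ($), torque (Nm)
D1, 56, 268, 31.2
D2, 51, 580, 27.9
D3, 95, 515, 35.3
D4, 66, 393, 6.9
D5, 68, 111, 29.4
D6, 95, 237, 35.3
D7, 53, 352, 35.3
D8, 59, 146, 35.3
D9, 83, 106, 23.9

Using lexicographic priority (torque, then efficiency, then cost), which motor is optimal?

First maximize torque: best is 35.3, kept {D3, D6, D7, D8}.
Then maximize efficiency: best is 95, kept {D3, D6}.
Then minimize cost: best is 237, kept {D6}.

D6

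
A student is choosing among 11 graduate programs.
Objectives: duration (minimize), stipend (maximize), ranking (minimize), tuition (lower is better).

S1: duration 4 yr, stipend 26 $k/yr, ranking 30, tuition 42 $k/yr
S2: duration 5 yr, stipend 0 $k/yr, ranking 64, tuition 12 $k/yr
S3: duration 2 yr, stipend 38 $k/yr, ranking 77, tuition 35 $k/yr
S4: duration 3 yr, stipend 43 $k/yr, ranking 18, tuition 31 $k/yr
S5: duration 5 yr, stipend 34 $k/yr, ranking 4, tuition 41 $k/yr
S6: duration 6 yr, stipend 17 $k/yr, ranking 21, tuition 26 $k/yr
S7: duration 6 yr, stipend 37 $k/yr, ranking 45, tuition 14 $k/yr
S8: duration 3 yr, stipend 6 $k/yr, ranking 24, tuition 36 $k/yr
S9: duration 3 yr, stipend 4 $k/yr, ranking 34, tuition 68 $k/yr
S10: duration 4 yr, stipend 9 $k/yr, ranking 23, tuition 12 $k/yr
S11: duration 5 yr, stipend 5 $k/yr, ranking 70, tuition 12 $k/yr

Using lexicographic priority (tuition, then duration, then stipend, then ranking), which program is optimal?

First minimize tuition: best is 12, kept {S2, S10, S11}.
Then minimize duration: best is 4, kept {S10}.

S10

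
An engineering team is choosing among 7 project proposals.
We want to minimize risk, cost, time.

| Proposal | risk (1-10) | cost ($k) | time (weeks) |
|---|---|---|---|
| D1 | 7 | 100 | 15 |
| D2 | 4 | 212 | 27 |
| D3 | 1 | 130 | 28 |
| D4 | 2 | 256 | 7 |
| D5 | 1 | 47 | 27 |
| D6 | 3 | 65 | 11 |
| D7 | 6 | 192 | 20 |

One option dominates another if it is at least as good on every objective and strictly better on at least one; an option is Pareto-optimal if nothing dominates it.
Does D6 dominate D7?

D6 vs D7: risk 3≤6, cost 65≤192, time 11≤20 — D6 is at least as good on every objective with at least one strict improvement.

Yes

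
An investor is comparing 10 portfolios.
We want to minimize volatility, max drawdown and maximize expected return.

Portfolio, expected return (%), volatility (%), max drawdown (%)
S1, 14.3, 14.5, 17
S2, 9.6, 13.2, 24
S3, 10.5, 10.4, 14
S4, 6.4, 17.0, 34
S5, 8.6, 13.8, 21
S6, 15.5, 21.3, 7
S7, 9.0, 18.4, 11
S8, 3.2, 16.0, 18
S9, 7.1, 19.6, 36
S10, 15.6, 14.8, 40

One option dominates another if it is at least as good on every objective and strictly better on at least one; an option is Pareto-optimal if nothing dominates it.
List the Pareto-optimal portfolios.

S1: not dominated.
S2: dominated by S3 (expected return 10.5≥9.6, volatility 10.4≤13.2, max drawdown 14≤24).
S3: not dominated (best volatility).
S4: dominated by S1 (expected return 14.3≥6.4, volatility 14.5≤17.0, max drawdown 17≤34).
S5: dominated by S3 (expected return 10.5≥8.6, volatility 10.4≤13.8, max drawdown 14≤21).
S6: not dominated (best max drawdown).
S7: not dominated.
S8: dominated by S1 (expected return 14.3≥3.2, volatility 14.5≤16.0, max drawdown 17≤18).
S9: dominated by S1 (expected return 14.3≥7.1, volatility 14.5≤19.6, max drawdown 17≤36).
S10: not dominated (best expected return).

S1, S3, S6, S7, S10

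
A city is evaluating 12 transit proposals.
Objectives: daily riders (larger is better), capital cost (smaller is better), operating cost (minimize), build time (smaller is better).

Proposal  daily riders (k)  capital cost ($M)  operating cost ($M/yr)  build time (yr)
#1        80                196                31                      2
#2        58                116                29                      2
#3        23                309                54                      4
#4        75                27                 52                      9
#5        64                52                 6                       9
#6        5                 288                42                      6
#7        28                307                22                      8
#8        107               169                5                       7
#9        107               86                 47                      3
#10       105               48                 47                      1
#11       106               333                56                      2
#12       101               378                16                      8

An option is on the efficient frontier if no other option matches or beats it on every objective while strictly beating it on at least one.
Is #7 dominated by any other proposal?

#8 vs #7: daily riders 107≥28, capital cost 169≤307, operating cost 5≤22, build time 7≤8 — #8 is at least as good on every objective and strictly better on at least one, so #8 dominates #7.

Yes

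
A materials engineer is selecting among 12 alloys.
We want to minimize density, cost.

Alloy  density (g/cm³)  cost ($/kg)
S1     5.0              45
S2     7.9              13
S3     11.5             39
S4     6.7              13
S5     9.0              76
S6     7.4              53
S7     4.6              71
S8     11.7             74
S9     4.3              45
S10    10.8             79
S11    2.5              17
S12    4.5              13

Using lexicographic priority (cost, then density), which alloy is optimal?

S12

First minimize cost: best is 13, kept {S2, S4, S12}.
Then minimize density: best is 4.5, kept {S12}.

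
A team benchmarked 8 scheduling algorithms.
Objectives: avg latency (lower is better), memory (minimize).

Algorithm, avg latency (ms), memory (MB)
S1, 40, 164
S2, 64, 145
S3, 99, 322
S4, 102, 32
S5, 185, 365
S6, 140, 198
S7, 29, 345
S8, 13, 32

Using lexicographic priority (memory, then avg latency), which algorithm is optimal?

S8

First minimize memory: best is 32, kept {S4, S8}.
Then minimize avg latency: best is 13, kept {S8}.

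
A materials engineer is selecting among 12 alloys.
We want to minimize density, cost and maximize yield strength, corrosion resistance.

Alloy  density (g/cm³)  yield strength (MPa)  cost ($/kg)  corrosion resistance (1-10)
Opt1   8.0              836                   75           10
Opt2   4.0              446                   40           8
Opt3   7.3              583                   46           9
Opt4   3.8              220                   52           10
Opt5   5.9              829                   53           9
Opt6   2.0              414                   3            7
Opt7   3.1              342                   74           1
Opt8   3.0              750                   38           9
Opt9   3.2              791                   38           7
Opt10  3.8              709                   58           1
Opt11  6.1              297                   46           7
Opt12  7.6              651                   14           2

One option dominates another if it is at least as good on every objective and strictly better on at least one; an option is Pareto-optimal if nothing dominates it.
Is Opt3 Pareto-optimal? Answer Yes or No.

No

Opt8 vs Opt3: density 3.0≤7.3, yield strength 750≥583, cost 38≤46, corrosion resistance 9≥9 — Opt8 is at least as good on every objective and strictly better on at least one, so Opt8 dominates Opt3.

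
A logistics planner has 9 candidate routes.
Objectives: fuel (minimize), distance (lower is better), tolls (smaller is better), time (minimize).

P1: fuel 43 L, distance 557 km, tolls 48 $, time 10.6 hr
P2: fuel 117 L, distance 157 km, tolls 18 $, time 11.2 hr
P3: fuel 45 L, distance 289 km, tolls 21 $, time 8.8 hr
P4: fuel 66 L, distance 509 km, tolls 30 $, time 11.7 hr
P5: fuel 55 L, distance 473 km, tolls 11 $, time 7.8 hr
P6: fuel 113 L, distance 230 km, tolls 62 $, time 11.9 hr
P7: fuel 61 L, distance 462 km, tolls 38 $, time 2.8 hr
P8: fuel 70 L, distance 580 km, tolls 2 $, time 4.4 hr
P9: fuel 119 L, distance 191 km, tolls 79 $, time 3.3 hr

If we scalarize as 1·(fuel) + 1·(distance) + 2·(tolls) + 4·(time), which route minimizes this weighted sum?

P1: 1·43 + 1·557 + 2·48 + 4·10.6 = 738.4
P2: 1·117 + 1·157 + 2·18 + 4·11.2 = 354.8
P3: 1·45 + 1·289 + 2·21 + 4·8.8 = 411.2
P4: 1·66 + 1·509 + 2·30 + 4·11.7 = 681.8
P5: 1·55 + 1·473 + 2·11 + 4·7.8 = 581.2
P6: 1·113 + 1·230 + 2·62 + 4·11.9 = 514.6
P7: 1·61 + 1·462 + 2·38 + 4·2.8 = 610.2
P8: 1·70 + 1·580 + 2·2 + 4·4.4 = 671.6
P9: 1·119 + 1·191 + 2·79 + 4·3.3 = 481.2
Lowest: P2 at 354.8.

P2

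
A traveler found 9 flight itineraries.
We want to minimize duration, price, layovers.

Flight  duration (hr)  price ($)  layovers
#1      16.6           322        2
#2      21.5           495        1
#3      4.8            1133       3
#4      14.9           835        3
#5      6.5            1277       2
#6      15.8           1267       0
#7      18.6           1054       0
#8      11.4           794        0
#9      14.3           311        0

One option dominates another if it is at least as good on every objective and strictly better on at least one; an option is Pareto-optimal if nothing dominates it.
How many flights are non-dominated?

4

#1: dominated by #9 (duration 14.3≤16.6, price 311≤322, layovers 0≤2).
#2: dominated by #9 (duration 14.3≤21.5, price 311≤495, layovers 0≤1).
#3: not dominated (best duration).
#4: dominated by #8 (duration 11.4≤14.9, price 794≤835, layovers 0≤3).
#5: not dominated.
#6: dominated by #8 (duration 11.4≤15.8, price 794≤1267, layovers 0≤0).
#7: dominated by #8 (duration 11.4≤18.6, price 794≤1054, layovers 0≤0).
#8: not dominated.
#9: not dominated (best price).
Pareto-optimal: #3, #5, #8, #9 → 4.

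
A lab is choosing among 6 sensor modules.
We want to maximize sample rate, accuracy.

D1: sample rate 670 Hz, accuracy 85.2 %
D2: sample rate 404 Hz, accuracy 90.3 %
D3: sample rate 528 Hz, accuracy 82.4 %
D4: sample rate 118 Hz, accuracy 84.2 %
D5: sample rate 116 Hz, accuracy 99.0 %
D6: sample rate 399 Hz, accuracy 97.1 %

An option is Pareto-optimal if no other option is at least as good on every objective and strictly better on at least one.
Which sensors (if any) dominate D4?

D1, D2, D6

D1: sample rate 670≥118, accuracy 85.2≥84.2 — dominates D4.
D2: sample rate 404≥118, accuracy 90.3≥84.2 — dominates D4.
D6: sample rate 399≥118, accuracy 97.1≥84.2 — dominates D4.
Others (D3, D5) are each worse than D4 on at least one objective.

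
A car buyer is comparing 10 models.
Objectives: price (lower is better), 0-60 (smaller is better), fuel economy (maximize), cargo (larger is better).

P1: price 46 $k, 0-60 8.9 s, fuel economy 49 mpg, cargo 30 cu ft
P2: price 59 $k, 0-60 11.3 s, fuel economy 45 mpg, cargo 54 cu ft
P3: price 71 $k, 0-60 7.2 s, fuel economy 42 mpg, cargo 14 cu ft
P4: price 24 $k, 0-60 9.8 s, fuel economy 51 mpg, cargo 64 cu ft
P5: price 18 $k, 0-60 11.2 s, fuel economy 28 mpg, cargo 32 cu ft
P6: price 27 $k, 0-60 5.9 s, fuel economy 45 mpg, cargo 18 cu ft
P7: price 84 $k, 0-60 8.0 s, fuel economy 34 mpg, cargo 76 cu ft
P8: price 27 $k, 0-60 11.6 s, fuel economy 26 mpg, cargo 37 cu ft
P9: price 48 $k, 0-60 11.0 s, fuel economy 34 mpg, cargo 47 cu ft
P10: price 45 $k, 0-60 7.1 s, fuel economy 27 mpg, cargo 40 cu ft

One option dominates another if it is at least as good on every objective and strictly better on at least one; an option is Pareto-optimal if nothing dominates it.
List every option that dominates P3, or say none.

P6: price 27≤71, 0-60 5.9≤7.2, fuel economy 45≥42, cargo 18≥14 — dominates P3.
Others (P1, P2, P4, P5, P7, P8, P9, P10) are each worse than P3 on at least one objective.

P6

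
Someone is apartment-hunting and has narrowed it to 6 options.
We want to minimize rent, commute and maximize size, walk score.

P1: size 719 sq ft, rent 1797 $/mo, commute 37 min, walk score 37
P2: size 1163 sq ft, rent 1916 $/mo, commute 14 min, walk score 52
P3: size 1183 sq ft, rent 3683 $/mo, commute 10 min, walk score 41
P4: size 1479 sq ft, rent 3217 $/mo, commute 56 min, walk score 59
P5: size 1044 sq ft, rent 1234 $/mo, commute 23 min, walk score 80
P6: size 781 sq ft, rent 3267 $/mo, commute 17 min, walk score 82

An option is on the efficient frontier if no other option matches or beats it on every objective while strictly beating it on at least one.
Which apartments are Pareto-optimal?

P1: dominated by P5 (size 1044≥719, rent 1234≤1797, commute 23≤37, walk score 80≥37).
P2: not dominated.
P3: not dominated (best commute).
P4: not dominated (best size).
P5: not dominated (best rent).
P6: not dominated (best walk score).

P2, P3, P4, P5, P6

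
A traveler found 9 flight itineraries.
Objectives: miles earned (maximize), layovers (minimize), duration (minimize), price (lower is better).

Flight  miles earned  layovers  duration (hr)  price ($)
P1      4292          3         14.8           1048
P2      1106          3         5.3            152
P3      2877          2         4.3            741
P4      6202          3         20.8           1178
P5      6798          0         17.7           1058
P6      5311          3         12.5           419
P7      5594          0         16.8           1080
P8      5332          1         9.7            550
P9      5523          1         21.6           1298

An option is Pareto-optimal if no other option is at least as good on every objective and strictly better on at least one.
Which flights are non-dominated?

P2, P3, P5, P6, P7, P8

P1: dominated by P6 (miles earned 5311≥4292, layovers 3≤3, duration 12.5≤14.8, price 419≤1048).
P2: not dominated (best price).
P3: not dominated (best duration).
P4: dominated by P5 (miles earned 6798≥6202, layovers 0≤3, duration 17.7≤20.8, price 1058≤1178).
P5: not dominated (best miles earned).
P6: not dominated.
P7: not dominated.
P8: not dominated.
P9: dominated by P5 (miles earned 6798≥5523, layovers 0≤1, duration 17.7≤21.6, price 1058≤1298).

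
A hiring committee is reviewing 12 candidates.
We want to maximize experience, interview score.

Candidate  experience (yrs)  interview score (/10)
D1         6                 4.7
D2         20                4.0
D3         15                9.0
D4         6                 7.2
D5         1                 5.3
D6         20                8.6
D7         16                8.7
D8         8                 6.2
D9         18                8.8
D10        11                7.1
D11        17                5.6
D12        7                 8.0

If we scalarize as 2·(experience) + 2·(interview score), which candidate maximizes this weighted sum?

D1: 2·6 + 2·4.7 = 21.4
D2: 2·20 + 2·4.0 = 48.0
D3: 2·15 + 2·9.0 = 48.0
D4: 2·6 + 2·7.2 = 26.4
D5: 2·1 + 2·5.3 = 12.6
D6: 2·20 + 2·8.6 = 57.2
D7: 2·16 + 2·8.7 = 49.4
D8: 2·8 + 2·6.2 = 28.4
D9: 2·18 + 2·8.8 = 53.6
D10: 2·11 + 2·7.1 = 36.2
D11: 2·17 + 2·5.6 = 45.2
D12: 2·7 + 2·8.0 = 30.0
Highest: D6 at 57.2.

D6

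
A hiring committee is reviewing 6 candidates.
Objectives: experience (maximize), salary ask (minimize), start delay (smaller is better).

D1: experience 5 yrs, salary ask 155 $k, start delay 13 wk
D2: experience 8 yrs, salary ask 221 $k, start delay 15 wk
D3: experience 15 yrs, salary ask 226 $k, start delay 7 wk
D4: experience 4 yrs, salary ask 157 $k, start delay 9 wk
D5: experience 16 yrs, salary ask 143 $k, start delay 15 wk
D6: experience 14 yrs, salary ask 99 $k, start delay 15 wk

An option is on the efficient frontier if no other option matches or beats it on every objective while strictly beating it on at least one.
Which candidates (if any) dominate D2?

D5, D6

D5: experience 16≥8, salary ask 143≤221, start delay 15≤15 — dominates D2.
D6: experience 14≥8, salary ask 99≤221, start delay 15≤15 — dominates D2.
Others (D1, D3, D4) are each worse than D2 on at least one objective.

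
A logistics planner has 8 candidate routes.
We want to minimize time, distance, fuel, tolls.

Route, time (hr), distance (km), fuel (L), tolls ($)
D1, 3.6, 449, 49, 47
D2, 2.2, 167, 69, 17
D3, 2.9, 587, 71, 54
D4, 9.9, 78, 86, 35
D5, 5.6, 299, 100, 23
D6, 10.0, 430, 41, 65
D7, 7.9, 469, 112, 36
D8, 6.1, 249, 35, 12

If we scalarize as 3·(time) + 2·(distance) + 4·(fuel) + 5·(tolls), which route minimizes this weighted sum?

D1: 3·3.6 + 2·449 + 4·49 + 5·47 = 1339.8
D2: 3·2.2 + 2·167 + 4·69 + 5·17 = 701.6
D3: 3·2.9 + 2·587 + 4·71 + 5·54 = 1736.7
D4: 3·9.9 + 2·78 + 4·86 + 5·35 = 704.7
D5: 3·5.6 + 2·299 + 4·100 + 5·23 = 1129.8
D6: 3·10.0 + 2·430 + 4·41 + 5·65 = 1379.0
D7: 3·7.9 + 2·469 + 4·112 + 5·36 = 1589.7
D8: 3·6.1 + 2·249 + 4·35 + 5·12 = 716.3
Lowest: D2 at 701.6.

D2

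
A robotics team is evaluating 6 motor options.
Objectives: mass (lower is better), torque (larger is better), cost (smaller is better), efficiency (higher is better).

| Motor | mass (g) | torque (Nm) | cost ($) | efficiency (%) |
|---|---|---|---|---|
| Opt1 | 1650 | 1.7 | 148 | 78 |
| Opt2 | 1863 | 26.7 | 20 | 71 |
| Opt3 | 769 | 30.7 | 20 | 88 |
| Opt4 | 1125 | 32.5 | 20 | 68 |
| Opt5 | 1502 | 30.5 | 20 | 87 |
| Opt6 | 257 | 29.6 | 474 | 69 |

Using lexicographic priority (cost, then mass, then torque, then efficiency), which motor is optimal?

First minimize cost: best is 20, kept {Opt2, Opt3, Opt4, Opt5}.
Then minimize mass: best is 769, kept {Opt3}.

Opt3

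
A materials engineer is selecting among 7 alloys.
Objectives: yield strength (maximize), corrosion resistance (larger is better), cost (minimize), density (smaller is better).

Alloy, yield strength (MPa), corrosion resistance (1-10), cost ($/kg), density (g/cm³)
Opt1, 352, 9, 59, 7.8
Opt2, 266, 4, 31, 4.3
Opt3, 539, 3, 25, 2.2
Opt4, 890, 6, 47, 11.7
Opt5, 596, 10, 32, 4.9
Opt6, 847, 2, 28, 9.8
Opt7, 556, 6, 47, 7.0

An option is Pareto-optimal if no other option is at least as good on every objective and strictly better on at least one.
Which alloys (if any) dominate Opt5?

Opt1: worse on yield strength (352 vs 596).
Opt2: worse on yield strength (266 vs 596).
Opt3: worse on yield strength (539 vs 596).
Opt4: worse on corrosion resistance (6 vs 10).
Opt6: worse on corrosion resistance (2 vs 10).
Opt7: worse on yield strength (556 vs 596).
No option dominates Opt5.

none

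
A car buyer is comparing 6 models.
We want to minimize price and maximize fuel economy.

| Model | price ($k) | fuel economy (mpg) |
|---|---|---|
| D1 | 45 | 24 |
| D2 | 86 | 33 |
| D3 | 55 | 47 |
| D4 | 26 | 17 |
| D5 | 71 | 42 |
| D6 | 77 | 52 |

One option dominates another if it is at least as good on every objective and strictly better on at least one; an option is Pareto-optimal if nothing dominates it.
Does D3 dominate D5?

Yes

D3 vs D5: price 55≤71, fuel economy 47≥42 — D3 is at least as good on every objective with at least one strict improvement.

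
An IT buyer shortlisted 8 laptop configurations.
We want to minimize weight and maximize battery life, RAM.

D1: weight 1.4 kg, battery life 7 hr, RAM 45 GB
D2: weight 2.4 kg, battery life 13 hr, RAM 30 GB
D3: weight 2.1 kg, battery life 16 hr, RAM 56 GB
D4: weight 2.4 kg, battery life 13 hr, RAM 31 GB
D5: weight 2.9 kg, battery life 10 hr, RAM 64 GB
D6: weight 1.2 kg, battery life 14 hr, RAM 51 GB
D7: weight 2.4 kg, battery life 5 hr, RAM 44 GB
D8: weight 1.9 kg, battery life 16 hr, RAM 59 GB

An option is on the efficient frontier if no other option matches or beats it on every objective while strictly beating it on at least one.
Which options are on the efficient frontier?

D1: dominated by D6 (weight 1.2≤1.4, battery life 14≥7, RAM 51≥45).
D2: dominated by D3 (weight 2.1≤2.4, battery life 16≥13, RAM 56≥30).
D3: dominated by D8 (weight 1.9≤2.1, battery life 16≥16, RAM 59≥56).
D4: dominated by D3 (weight 2.1≤2.4, battery life 16≥13, RAM 56≥31).
D5: not dominated (best RAM).
D6: not dominated (best weight).
D7: dominated by D1 (weight 1.4≤2.4, battery life 7≥5, RAM 45≥44).
D8: not dominated.

D5, D6, D8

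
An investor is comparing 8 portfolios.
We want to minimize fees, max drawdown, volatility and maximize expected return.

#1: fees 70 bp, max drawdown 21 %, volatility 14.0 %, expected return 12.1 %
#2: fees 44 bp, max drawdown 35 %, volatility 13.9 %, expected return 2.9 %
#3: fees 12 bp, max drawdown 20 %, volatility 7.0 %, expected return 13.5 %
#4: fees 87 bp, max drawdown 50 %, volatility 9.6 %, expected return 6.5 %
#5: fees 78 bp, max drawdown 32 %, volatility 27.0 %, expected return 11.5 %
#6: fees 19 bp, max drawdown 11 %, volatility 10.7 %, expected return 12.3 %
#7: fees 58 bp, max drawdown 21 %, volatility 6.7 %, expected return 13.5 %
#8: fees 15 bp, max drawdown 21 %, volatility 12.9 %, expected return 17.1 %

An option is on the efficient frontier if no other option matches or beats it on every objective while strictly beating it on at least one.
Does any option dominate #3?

#1: worse on fees (70 vs 12).
#2: worse on fees (44 vs 12).
#4: worse on fees (87 vs 12).
#5: worse on fees (78 vs 12).
#6: worse on fees (19 vs 12).
#7: worse on fees (58 vs 12).
#8: worse on fees (15 vs 12).
No option is at least as good as #3 on every objective and strictly better on one.

No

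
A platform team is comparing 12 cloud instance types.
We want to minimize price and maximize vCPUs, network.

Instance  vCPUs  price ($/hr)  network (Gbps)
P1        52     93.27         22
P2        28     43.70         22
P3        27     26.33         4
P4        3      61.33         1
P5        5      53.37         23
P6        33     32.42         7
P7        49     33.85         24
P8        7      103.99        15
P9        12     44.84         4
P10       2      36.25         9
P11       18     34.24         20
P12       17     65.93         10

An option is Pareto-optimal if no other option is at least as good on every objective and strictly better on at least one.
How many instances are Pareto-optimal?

4

P1: not dominated (best vCPUs).
P2: dominated by P7 (vCPUs 49≥28, price 33.85≤43.70, network 24≥22).
P3: not dominated (best price).
P4: dominated by P2 (vCPUs 28≥3, price 43.70≤61.33, network 22≥1).
P5: dominated by P7 (vCPUs 49≥5, price 33.85≤53.37, network 24≥23).
P6: not dominated.
P7: not dominated (best network).
P8: dominated by P1 (vCPUs 52≥7, price 93.27≤103.99, network 22≥15).
P9: dominated by P2 (vCPUs 28≥12, price 43.70≤44.84, network 22≥4).
P10: dominated by P7 (vCPUs 49≥2, price 33.85≤36.25, network 24≥9).
P11: dominated by P7 (vCPUs 49≥18, price 33.85≤34.24, network 24≥20).
P12: dominated by P2 (vCPUs 28≥17, price 43.70≤65.93, network 22≥10).
Pareto-optimal: P1, P3, P6, P7 → 4.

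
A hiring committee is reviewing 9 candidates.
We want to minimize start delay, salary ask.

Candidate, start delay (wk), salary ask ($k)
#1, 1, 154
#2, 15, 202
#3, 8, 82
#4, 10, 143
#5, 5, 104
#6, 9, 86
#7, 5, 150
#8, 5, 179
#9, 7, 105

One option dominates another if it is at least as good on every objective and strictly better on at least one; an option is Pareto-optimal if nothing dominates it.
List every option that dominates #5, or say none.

none

#1: worse on salary ask (154 vs 104).
#2: worse on start delay (15 vs 5).
#3: worse on start delay (8 vs 5).
#4: worse on start delay (10 vs 5).
#6: worse on start delay (9 vs 5).
#7: worse on salary ask (150 vs 104).
#8: worse on salary ask (179 vs 104).
#9: worse on start delay (7 vs 5).
No option dominates #5.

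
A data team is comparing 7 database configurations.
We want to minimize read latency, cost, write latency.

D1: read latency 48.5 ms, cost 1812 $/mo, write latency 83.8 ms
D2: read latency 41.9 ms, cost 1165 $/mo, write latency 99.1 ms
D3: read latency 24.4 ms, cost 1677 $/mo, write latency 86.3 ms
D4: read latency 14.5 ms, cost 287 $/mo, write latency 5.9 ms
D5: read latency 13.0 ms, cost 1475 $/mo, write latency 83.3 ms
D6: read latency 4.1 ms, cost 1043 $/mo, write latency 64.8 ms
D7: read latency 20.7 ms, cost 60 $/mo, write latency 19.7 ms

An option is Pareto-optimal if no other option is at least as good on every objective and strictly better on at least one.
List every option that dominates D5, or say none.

D6

D6: read latency 4.1≤13.0, cost 1043≤1475, write latency 64.8≤83.3 — dominates D5.
Others (D1, D2, D3, D4, D7) are each worse than D5 on at least one objective.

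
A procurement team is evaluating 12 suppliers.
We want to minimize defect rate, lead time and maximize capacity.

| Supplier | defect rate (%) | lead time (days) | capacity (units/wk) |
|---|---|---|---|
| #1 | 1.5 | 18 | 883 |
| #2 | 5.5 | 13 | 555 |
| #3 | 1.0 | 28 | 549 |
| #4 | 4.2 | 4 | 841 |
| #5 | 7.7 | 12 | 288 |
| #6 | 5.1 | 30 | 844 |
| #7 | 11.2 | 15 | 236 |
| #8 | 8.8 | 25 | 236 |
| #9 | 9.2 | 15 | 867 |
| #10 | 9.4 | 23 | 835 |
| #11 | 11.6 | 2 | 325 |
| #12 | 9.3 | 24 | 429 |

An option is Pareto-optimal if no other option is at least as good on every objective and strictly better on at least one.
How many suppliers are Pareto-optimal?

5

#1: not dominated (best capacity).
#2: dominated by #4 (defect rate 4.2≤5.5, lead time 4≤13, capacity 841≥555).
#3: not dominated (best defect rate).
#4: not dominated.
#5: dominated by #4 (defect rate 4.2≤7.7, lead time 4≤12, capacity 841≥288).
#6: dominated by #1 (defect rate 1.5≤5.1, lead time 18≤30, capacity 883≥844).
#7: dominated by #2 (defect rate 5.5≤11.2, lead time 13≤15, capacity 555≥236).
#8: dominated by #1 (defect rate 1.5≤8.8, lead time 18≤25, capacity 883≥236).
#9: not dominated.
#10: dominated by #1 (defect rate 1.5≤9.4, lead time 18≤23, capacity 883≥835).
#11: not dominated (best lead time).
#12: dominated by #1 (defect rate 1.5≤9.3, lead time 18≤24, capacity 883≥429).
Pareto-optimal: #1, #3, #4, #9, #11 → 5.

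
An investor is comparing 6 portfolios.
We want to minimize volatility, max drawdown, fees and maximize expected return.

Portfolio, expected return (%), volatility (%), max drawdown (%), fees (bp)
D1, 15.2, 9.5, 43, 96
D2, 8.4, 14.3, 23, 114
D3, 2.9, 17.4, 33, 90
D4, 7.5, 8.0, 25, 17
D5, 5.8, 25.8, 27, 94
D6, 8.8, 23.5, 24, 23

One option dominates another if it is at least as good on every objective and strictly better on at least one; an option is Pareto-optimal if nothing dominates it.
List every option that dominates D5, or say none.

D4, D6

D4: expected return 7.5≥5.8, volatility 8.0≤25.8, max drawdown 25≤27, fees 17≤94 — dominates D5.
D6: expected return 8.8≥5.8, volatility 23.5≤25.8, max drawdown 24≤27, fees 23≤94 — dominates D5.
Others (D1, D2, D3) are each worse than D5 on at least one objective.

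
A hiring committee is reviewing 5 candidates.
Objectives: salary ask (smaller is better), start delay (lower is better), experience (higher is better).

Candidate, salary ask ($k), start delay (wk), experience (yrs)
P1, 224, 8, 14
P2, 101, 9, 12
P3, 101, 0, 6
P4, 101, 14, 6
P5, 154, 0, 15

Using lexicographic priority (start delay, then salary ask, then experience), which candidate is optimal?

P3

First minimize start delay: best is 0, kept {P3, P5}.
Then minimize salary ask: best is 101, kept {P3}.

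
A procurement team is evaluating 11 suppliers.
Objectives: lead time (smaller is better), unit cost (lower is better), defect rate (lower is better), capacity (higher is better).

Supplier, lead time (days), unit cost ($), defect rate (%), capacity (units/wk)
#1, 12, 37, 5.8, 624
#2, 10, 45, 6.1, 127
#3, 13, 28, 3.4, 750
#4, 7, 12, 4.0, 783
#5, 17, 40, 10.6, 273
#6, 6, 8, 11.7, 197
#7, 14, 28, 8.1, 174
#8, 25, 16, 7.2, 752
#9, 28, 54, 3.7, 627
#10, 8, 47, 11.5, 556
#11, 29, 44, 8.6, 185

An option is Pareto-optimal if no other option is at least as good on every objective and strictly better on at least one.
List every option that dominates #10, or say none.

#4: lead time 7≤8, unit cost 12≤47, defect rate 4.0≤11.5, capacity 783≥556 — dominates #10.
Others (#1, #2, #3, #5, #6, #7, #8, #9, #11) are each worse than #10 on at least one objective.

#4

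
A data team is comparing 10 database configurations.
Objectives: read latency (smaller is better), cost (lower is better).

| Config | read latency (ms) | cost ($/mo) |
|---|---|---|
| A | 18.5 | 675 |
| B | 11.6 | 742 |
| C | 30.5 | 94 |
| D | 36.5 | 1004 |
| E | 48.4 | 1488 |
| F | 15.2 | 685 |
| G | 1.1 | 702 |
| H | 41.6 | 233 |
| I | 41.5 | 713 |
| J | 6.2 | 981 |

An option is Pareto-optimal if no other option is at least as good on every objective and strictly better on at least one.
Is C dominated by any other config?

No

A: worse on cost (675 vs 94).
B: worse on cost (742 vs 94).
D: worse on read latency (36.5 vs 30.5).
E: worse on read latency (48.4 vs 30.5).
F: worse on cost (685 vs 94).
G: worse on cost (702 vs 94).
H: worse on read latency (41.6 vs 30.5).
I: worse on read latency (41.5 vs 30.5).
J: worse on cost (981 vs 94).
No option is at least as good as C on every objective and strictly better on one.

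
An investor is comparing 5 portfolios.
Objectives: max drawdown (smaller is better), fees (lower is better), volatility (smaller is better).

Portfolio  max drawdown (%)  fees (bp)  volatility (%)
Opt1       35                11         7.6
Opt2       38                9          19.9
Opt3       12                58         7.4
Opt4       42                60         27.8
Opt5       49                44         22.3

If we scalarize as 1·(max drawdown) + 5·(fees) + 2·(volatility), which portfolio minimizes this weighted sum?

Opt1: 1·35 + 5·11 + 2·7.6 = 105.2
Opt2: 1·38 + 5·9 + 2·19.9 = 122.8
Opt3: 1·12 + 5·58 + 2·7.4 = 316.8
Opt4: 1·42 + 5·60 + 2·27.8 = 397.6
Opt5: 1·49 + 5·44 + 2·22.3 = 313.6
Lowest: Opt1 at 105.2.

Opt1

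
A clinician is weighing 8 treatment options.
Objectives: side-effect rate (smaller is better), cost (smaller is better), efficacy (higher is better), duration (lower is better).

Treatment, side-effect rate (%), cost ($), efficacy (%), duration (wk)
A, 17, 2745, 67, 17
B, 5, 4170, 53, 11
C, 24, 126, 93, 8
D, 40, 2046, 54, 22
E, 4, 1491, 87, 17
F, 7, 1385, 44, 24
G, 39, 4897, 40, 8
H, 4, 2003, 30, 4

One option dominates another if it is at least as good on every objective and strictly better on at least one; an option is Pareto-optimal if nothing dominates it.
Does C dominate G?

C vs G: side-effect rate 24≤39, cost 126≤4897, efficacy 93≥40, duration 8≤8 — C is at least as good on every objective with at least one strict improvement.

Yes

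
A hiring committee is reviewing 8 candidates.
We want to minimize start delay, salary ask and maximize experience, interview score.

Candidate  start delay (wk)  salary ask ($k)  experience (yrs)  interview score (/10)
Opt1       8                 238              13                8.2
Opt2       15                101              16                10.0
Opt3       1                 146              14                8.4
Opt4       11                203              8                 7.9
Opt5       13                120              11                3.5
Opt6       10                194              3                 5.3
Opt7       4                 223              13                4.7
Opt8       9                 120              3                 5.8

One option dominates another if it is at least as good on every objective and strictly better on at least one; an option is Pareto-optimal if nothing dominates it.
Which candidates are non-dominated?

Opt1: dominated by Opt3 (start delay 1≤8, salary ask 146≤238, experience 14≥13, interview score 8.4≥8.2).
Opt2: not dominated (best salary ask).
Opt3: not dominated (best start delay).
Opt4: dominated by Opt3 (start delay 1≤11, salary ask 146≤203, experience 14≥8, interview score 8.4≥7.9).
Opt5: not dominated.
Opt6: dominated by Opt3 (start delay 1≤10, salary ask 146≤194, experience 14≥3, interview score 8.4≥5.3).
Opt7: dominated by Opt3 (start delay 1≤4, salary ask 146≤223, experience 14≥13, interview score 8.4≥4.7).
Opt8: not dominated.

Opt2, Opt3, Opt5, Opt8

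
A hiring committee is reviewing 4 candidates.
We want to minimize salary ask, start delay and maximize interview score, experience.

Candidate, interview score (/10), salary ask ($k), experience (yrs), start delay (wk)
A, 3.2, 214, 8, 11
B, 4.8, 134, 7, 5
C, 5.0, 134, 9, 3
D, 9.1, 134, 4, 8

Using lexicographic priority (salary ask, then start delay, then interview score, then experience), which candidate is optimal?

First minimize salary ask: best is 134, kept {B, C, D}.
Then minimize start delay: best is 3, kept {C}.

C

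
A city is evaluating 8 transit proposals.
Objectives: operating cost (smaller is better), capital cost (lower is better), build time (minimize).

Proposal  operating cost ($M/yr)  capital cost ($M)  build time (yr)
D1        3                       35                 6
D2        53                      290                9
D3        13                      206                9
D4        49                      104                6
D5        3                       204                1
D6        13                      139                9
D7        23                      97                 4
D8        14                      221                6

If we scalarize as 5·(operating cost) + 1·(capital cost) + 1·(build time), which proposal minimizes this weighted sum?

D1: 5·3 + 1·35 + 1·6 = 56
D2: 5·53 + 1·290 + 1·9 = 564
D3: 5·13 + 1·206 + 1·9 = 280
D4: 5·49 + 1·104 + 1·6 = 355
D5: 5·3 + 1·204 + 1·1 = 220
D6: 5·13 + 1·139 + 1·9 = 213
D7: 5·23 + 1·97 + 1·4 = 216
D8: 5·14 + 1·221 + 1·6 = 297
Lowest: D1 at 56.

D1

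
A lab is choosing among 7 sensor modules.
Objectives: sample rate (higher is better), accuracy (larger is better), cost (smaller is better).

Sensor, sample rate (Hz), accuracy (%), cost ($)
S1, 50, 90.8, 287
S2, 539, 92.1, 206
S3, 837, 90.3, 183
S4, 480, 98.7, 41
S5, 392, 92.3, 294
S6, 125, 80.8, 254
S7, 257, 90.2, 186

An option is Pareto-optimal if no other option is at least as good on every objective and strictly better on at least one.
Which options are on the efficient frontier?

S2, S3, S4

S1: dominated by S2 (sample rate 539≥50, accuracy 92.1≥90.8, cost 206≤287).
S2: not dominated.
S3: not dominated (best sample rate).
S4: not dominated (best accuracy).
S5: dominated by S4 (sample rate 480≥392, accuracy 98.7≥92.3, cost 41≤294).
S6: dominated by S2 (sample rate 539≥125, accuracy 92.1≥80.8, cost 206≤254).
S7: dominated by S3 (sample rate 837≥257, accuracy 90.3≥90.2, cost 183≤186).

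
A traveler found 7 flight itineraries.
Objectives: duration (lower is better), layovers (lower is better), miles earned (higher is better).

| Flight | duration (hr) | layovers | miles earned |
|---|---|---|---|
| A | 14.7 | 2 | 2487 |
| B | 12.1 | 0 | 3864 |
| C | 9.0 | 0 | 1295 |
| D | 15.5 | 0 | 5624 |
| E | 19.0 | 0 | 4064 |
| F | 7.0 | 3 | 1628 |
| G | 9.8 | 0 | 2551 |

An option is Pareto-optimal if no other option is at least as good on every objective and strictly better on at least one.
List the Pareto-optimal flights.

B, C, D, F, G

A: dominated by B (duration 12.1≤14.7, layovers 0≤2, miles earned 3864≥2487).
B: not dominated.
C: not dominated.
D: not dominated (best miles earned).
E: dominated by D (duration 15.5≤19.0, layovers 0≤0, miles earned 5624≥4064).
F: not dominated (best duration).
G: not dominated.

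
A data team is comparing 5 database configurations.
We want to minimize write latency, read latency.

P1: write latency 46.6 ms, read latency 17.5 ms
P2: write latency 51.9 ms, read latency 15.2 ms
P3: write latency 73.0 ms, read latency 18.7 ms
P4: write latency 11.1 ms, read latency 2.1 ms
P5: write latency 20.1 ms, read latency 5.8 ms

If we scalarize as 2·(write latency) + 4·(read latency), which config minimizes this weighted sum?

P4

P1: 2·46.6 + 4·17.5 = 163.2
P2: 2·51.9 + 4·15.2 = 164.6
P3: 2·73.0 + 4·18.7 = 220.8
P4: 2·11.1 + 4·2.1 = 30.6
P5: 2·20.1 + 4·5.8 = 63.4
Lowest: P4 at 30.6.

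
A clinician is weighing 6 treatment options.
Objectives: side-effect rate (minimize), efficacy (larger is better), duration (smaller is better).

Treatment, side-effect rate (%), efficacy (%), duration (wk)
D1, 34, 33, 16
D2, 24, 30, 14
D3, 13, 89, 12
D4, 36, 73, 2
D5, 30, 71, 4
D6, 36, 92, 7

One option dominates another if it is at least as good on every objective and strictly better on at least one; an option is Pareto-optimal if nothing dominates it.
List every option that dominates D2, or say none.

D3

D3: side-effect rate 13≤24, efficacy 89≥30, duration 12≤14 — dominates D2.
Others (D1, D4, D5, D6) are each worse than D2 on at least one objective.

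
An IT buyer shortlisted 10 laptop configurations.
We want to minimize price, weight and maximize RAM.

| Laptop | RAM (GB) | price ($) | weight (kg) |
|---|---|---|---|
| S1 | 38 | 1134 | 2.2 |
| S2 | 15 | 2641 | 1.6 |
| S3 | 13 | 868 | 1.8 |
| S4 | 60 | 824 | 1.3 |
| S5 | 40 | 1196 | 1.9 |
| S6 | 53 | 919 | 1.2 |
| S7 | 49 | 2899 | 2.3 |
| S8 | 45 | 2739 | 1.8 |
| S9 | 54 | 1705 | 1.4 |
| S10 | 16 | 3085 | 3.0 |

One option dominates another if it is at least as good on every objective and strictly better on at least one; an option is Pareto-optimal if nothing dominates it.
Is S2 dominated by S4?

Yes

S4 vs S2: RAM 60≥15, price 824≤2641, weight 1.3≤1.6 — S4 is at least as good on every objective with at least one strict improvement.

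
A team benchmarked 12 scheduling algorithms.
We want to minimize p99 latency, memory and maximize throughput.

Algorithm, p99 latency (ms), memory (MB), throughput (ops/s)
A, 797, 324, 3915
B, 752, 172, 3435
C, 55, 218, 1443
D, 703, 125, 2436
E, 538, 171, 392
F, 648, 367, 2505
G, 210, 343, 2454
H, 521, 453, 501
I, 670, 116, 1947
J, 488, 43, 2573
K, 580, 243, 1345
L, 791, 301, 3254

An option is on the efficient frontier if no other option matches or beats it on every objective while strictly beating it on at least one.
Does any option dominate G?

A: worse on p99 latency (797 vs 210).
B: worse on p99 latency (752 vs 210).
C: worse on throughput (1443 vs 2454).
D: worse on p99 latency (703 vs 210).
E: worse on p99 latency (538 vs 210).
F: worse on p99 latency (648 vs 210).
H: worse on p99 latency (521 vs 210).
I: worse on p99 latency (670 vs 210).
J: worse on p99 latency (488 vs 210).
K: worse on p99 latency (580 vs 210).
L: worse on p99 latency (791 vs 210).
No option is at least as good as G on every objective and strictly better on one.

No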